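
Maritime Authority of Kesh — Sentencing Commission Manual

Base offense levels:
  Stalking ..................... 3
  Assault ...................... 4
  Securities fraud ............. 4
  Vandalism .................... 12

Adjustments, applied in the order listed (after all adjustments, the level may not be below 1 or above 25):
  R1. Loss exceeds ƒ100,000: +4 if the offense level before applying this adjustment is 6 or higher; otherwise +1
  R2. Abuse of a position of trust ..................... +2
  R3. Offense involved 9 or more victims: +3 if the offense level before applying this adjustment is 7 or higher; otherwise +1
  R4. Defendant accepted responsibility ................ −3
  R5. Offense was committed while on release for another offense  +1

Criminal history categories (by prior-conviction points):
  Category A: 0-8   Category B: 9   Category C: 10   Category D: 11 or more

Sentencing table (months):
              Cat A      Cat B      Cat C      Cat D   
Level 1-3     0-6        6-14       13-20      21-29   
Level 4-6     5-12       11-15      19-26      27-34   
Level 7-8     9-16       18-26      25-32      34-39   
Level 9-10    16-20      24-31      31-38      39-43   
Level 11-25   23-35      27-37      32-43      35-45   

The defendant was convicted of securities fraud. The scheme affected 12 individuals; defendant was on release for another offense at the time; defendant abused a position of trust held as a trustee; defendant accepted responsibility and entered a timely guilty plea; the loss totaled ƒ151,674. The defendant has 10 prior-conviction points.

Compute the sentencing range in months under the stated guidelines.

Base offense level for securities fraud: 4.
R1 applies (level before this adjustment is 4 < 6, so +1): 4 + 1 = 5.
R2 applies: 5 + 2 = 7.
R3 applies (level before this adjustment is 7 ≥ 7, so +3): 7 + 3 = 10.
R4 applies: 10 − 3 = 7.
R5 applies: 7 + 1 = 8.
Final offense level: 8.
Criminal history: 10 prior points → Category C (10).
Level 8 falls in the 7-8 band.
Grid: Level 7-8 × Category C = 25-32 months.

25-32 months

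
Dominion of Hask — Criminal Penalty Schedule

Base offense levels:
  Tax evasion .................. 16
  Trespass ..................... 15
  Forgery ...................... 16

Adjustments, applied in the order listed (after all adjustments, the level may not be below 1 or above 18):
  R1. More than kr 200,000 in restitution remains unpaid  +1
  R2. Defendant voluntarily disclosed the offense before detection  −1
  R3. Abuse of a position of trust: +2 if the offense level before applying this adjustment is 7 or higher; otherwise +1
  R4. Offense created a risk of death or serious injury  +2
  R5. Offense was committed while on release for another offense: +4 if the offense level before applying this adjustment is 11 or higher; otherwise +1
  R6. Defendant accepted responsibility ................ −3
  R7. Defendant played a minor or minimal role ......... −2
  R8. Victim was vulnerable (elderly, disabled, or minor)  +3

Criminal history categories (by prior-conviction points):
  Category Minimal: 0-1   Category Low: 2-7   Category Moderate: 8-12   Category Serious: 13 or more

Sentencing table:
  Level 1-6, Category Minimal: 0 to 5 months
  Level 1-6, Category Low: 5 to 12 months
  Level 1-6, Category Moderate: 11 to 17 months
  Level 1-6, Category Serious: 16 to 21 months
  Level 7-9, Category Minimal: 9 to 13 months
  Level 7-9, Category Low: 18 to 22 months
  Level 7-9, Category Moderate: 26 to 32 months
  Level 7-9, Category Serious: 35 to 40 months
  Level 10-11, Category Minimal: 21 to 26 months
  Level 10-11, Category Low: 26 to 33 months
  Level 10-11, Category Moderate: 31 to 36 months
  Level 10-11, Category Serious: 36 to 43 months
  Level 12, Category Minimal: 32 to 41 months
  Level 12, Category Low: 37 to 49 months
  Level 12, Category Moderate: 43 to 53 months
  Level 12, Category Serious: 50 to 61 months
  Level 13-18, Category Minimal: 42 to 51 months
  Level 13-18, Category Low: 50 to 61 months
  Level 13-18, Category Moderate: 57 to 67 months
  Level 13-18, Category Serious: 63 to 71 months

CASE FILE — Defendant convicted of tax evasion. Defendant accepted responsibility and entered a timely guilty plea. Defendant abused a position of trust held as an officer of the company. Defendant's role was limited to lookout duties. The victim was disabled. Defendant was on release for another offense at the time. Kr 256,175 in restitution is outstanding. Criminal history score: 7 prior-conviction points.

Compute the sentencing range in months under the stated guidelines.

50-61 months

Base offense level for tax evasion: 16.
R1 applies: 16 + 1 = 17.
R3 applies (level before this adjustment is 17 ≥ 7, so +2): 17 + 2 = 19.
R5 applies (level before this adjustment is 19 ≥ 11, so +4): 19 + 4 = 23.
R6 applies: 23 − 3 = 20.
R7 applies: 20 − 2 = 18.
R8 applies: 18 + 3 = 21.
Level 21 exceeds the maximum of 18; capped at 18.
Final offense level: 18.
Criminal history: 7 prior points → Category Low (2-7).
Level 18 falls in the 13-18 band.
Grid: Level 13-18 × Category Low = 50-61 months.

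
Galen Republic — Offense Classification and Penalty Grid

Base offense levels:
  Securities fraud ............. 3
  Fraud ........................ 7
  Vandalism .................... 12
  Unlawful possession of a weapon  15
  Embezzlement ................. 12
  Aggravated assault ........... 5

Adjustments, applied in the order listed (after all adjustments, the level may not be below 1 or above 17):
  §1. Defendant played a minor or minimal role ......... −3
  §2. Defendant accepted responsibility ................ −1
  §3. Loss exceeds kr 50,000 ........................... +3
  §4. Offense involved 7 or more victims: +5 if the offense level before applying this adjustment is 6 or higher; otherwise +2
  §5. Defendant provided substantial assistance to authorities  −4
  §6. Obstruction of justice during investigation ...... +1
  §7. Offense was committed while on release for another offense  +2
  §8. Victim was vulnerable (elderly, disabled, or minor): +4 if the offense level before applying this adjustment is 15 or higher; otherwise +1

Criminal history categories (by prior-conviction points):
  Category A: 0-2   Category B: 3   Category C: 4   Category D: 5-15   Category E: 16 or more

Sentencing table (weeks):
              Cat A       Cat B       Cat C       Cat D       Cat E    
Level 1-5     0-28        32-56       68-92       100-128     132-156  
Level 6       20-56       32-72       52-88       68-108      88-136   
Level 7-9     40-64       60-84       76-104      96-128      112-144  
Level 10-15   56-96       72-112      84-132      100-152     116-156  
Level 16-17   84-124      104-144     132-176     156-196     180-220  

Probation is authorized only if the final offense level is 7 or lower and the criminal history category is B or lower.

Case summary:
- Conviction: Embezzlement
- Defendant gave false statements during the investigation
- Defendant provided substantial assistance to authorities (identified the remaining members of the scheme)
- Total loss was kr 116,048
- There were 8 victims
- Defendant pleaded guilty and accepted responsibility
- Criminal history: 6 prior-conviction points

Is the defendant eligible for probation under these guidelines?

No

Base offense level for embezzlement: 12.
§2 applies: 12 − 1 = 11.
§3 applies: 11 + 3 = 14.
§4 applies (level before this adjustment is 14 ≥ 6, so +5): 14 + 5 = 19.
§5 applies: 19 − 4 = 15.
§6 applies: 15 + 1 = 16.
§7 does not apply.
Final offense level: 16.
Criminal history: 6 prior points → Category D (5-15).
Level 16 falls in the 16-17 band.
Grid: Level 16-17 × Category D = 156-196 weeks.
Probation check: level 16 > 7 and category D > B → not eligible.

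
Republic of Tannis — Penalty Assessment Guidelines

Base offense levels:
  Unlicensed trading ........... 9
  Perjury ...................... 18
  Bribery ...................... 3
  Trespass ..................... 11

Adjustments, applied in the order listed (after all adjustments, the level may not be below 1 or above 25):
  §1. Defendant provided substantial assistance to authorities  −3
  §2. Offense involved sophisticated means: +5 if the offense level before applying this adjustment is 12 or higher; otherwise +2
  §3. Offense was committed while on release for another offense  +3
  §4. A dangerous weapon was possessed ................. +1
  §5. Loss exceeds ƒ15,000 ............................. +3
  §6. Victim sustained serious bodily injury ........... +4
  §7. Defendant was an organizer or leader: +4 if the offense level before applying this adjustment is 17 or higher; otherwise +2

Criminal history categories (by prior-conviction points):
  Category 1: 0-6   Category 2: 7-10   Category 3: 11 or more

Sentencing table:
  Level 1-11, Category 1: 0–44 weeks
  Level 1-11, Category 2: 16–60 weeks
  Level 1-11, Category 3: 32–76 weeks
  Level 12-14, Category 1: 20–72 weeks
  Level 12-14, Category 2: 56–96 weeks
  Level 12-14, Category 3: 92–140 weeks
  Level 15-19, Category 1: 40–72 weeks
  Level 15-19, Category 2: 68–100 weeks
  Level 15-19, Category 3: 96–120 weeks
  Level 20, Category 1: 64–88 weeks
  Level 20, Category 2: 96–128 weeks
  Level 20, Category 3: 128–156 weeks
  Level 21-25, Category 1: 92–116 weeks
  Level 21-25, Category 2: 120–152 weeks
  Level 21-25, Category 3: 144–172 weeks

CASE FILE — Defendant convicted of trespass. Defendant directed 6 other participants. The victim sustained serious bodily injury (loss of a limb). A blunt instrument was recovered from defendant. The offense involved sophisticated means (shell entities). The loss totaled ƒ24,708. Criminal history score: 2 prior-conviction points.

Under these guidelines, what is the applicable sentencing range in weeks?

92-116 weeks

Base offense level for trespass: 11.
§1 does not apply.
§2 applies (level before this adjustment is 11 < 12, so +2): 11 + 2 = 13.
§3 does not apply.
§4 applies: 13 + 1 = 14.
§5 applies: 14 + 3 = 17.
§6 applies: 17 + 4 = 21.
§7 applies (level before this adjustment is 21 ≥ 17, so +4): 21 + 4 = 25.
Final offense level: 25.
Criminal history: 2 prior points → Category 1 (0-6).
Level 25 falls in the 21-25 band.
Grid: Level 21-25 × Category 1 = 92-116 weeks.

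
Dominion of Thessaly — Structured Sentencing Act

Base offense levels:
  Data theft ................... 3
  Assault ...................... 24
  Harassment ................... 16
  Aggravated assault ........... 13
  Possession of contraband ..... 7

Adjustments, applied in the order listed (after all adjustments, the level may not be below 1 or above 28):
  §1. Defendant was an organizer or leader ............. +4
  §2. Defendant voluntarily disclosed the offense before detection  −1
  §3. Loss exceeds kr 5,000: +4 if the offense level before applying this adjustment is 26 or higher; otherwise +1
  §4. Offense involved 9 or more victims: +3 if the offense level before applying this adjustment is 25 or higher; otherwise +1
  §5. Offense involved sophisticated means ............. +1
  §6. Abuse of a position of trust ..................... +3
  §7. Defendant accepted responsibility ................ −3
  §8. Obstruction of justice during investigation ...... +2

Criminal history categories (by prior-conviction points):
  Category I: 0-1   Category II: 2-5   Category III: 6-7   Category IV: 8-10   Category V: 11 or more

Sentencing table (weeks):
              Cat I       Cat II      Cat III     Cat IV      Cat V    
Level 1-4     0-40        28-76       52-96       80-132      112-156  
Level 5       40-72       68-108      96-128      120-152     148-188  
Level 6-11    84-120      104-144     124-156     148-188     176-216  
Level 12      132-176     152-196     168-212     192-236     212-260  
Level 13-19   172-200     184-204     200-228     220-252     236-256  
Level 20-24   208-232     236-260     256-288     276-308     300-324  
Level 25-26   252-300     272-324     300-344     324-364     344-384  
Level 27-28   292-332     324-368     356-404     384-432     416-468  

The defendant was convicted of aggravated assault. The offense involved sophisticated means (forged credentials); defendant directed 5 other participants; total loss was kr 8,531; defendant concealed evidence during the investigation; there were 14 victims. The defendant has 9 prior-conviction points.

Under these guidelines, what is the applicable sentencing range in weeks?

Base offense level for aggravated assault: 13.
§1 applies: 13 + 4 = 17.
§2 does not apply.
§3 applies (level before this adjustment is 17 < 26, so +1): 17 + 1 = 18.
§4 applies (level before this adjustment is 18 < 25, so +1): 18 + 1 = 19.
§5 applies: 19 + 1 = 20.
§8 applies: 20 + 2 = 22.
Final offense level: 22.
Criminal history: 9 prior points → Category IV (8-10).
Level 22 falls in the 20-24 band.
Grid: Level 20-24 × Category IV = 276-308 weeks.

276-308 weeks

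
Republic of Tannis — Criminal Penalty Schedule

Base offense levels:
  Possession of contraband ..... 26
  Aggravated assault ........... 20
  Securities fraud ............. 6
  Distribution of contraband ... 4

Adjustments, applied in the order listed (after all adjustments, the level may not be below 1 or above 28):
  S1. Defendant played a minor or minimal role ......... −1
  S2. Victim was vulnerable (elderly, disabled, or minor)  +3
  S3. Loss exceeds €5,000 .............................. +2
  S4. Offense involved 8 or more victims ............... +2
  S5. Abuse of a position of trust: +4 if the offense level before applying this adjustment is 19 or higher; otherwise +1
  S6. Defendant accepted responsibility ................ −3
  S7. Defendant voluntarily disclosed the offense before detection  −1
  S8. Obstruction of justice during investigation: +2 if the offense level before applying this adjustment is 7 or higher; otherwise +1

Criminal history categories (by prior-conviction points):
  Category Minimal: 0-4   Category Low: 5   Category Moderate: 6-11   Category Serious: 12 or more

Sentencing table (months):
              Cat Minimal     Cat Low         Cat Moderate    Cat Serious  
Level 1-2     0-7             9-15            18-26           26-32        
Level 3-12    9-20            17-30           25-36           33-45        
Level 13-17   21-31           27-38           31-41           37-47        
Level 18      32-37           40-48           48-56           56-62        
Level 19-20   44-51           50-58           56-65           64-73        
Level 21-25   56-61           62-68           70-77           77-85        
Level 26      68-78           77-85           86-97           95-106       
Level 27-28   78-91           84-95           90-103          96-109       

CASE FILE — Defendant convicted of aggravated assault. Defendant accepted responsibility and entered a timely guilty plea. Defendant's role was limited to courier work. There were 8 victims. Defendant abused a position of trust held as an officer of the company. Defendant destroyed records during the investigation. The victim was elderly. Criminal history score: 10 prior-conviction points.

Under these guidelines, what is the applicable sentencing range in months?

Base offense level for aggravated assault: 20.
S1 applies: 20 − 1 = 19.
S2 applies: 19 + 3 = 22.
S3 does not apply.
S4 applies: 22 + 2 = 24.
S5 applies (level before this adjustment is 24 ≥ 19, so +4): 24 + 4 = 28.
S6 applies: 28 − 3 = 25.
S8 applies (level before this adjustment is 25 ≥ 7, so +2): 25 + 2 = 27.
Final offense level: 27.
Criminal history: 10 prior points → Category Moderate (6-11).
Level 27 falls in the 27-28 band.
Grid: Level 27-28 × Category Moderate = 90-103 months.

90-103 months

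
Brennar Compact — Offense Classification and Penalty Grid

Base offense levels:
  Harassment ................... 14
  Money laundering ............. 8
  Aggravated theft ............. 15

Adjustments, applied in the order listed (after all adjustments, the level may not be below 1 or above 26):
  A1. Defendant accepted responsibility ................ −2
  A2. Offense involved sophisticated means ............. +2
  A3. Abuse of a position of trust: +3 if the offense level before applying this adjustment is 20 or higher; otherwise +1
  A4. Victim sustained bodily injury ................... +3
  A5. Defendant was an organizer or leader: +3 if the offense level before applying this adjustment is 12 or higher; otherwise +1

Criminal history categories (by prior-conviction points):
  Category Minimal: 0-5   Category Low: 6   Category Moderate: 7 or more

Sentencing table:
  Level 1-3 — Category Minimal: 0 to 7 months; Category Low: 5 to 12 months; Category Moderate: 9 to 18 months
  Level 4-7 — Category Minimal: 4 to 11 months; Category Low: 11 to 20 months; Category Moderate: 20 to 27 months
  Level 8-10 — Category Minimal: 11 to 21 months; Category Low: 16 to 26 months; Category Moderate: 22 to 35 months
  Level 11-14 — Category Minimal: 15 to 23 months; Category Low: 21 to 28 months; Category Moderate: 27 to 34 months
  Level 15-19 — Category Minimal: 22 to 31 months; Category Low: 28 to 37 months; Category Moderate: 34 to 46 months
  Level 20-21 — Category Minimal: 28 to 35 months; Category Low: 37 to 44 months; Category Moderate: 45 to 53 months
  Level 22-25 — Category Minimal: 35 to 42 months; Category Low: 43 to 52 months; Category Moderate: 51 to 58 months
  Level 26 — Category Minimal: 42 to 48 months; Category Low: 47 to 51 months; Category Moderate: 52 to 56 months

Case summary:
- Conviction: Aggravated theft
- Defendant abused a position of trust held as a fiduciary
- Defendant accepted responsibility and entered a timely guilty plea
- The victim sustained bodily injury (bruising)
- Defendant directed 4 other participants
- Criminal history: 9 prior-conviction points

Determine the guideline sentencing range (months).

45-53 months

Base offense level for aggravated theft: 15.
A1 applies: 15 − 2 = 13.
A3 applies (level before this adjustment is 13 < 20, so +1): 13 + 1 = 14.
A4 applies: 14 + 3 = 17.
A5 applies (level before this adjustment is 17 ≥ 12, so +3): 17 + 3 = 20.
Final offense level: 20.
Criminal history: 9 prior points → Category Moderate (7+).
Level 20 falls in the 20-21 band.
Grid: Level 20-21 × Category Moderate = 45-53 months.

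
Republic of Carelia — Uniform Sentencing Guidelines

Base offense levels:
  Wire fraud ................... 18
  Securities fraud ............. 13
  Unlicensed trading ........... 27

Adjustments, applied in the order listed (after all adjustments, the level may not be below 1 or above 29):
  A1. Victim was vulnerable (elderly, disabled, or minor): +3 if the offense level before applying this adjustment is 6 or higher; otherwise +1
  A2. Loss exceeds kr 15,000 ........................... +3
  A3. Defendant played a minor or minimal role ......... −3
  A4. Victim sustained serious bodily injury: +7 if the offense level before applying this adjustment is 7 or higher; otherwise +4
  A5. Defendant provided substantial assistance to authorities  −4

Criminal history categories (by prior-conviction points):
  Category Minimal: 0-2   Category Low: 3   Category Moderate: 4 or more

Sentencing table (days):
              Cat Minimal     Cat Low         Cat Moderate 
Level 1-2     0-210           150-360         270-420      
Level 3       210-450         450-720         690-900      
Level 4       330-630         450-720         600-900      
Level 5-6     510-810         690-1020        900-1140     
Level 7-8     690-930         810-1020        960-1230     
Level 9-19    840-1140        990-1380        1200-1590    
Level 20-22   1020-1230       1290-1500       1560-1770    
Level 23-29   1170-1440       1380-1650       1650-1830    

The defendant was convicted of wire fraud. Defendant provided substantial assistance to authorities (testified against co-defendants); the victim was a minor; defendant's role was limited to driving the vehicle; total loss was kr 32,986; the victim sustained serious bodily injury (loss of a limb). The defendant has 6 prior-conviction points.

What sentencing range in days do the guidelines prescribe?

1650-1830 days

Base offense level for wire fraud: 18.
A1 applies (level before this adjustment is 18 ≥ 6, so +3): 18 + 3 = 21.
A2 applies: 21 + 3 = 24.
A3 applies: 24 − 3 = 21.
A4 applies (level before this adjustment is 21 ≥ 7, so +7): 21 + 7 = 28.
A5 applies: 28 − 4 = 24.
Final offense level: 24.
Criminal history: 6 prior points → Category Moderate (4+).
Level 24 falls in the 23-29 band.
Grid: Level 23-29 × Category Moderate = 1650-1830 days.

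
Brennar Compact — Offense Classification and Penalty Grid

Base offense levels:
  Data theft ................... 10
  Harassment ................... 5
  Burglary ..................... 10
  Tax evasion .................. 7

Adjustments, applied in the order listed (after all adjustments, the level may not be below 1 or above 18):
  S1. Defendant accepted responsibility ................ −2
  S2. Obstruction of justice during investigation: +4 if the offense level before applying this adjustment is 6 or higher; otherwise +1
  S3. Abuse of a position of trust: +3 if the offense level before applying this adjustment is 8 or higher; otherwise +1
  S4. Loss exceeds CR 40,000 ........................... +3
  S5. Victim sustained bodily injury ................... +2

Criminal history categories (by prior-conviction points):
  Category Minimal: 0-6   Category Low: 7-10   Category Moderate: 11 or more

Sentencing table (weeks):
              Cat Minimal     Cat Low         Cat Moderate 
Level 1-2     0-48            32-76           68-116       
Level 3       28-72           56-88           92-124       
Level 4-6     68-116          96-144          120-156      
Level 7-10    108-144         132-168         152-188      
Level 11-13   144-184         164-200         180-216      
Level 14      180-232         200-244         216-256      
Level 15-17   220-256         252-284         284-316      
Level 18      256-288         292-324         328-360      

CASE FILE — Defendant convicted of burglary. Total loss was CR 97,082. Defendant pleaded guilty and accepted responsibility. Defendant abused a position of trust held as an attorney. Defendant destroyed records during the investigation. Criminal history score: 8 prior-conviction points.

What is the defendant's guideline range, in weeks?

292-324 weeks

Base offense level for burglary: 10.
S1 applies: 10 − 2 = 8.
S2 applies (level before this adjustment is 8 ≥ 6, so +4): 8 + 4 = 12.
S3 applies (level before this adjustment is 12 ≥ 8, so +3): 12 + 3 = 15.
S4 applies: 15 + 3 = 18.
S5 does not apply.
Final offense level: 18.
Criminal history: 8 prior points → Category Low (7-10).
Level 18 falls in the 18 band.
Grid: Level 18 × Category Low = 292-324 weeks.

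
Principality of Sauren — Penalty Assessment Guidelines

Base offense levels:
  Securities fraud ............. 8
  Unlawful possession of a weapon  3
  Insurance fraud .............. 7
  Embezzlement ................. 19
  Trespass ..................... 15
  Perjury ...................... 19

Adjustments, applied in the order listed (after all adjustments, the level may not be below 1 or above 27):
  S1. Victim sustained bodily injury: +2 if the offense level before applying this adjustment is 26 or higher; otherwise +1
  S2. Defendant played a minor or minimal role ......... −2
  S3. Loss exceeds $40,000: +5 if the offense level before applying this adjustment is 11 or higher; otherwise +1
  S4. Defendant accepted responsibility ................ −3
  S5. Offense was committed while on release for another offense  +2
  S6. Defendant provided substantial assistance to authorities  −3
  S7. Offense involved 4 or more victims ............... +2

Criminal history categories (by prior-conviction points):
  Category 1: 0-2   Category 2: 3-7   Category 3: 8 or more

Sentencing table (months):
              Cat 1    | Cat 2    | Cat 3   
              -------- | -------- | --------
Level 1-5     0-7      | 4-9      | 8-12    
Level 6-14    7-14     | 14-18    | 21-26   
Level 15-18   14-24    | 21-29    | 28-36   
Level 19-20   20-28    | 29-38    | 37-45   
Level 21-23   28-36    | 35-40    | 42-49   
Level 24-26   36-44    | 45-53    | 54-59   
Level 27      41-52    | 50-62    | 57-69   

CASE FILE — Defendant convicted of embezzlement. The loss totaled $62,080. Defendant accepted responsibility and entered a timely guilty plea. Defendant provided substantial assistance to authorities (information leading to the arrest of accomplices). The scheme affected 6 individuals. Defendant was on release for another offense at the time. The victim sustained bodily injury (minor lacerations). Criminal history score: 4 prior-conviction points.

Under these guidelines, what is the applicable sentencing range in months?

35-40 months

Base offense level for embezzlement: 19.
S1 applies (level before this adjustment is 19 < 26, so +1): 19 + 1 = 20.
S2 does not apply.
S3 applies (level before this adjustment is 20 ≥ 11, so +5): 20 + 5 = 25.
S4 applies: 25 − 3 = 22.
S5 applies: 22 + 2 = 24.
S6 applies: 24 − 3 = 21.
S7 applies: 21 + 2 = 23.
Final offense level: 23.
Criminal history: 4 prior points → Category 2 (3-7).
Level 23 falls in the 21-23 band.
Grid: Level 21-23 × Category 2 = 35-40 months.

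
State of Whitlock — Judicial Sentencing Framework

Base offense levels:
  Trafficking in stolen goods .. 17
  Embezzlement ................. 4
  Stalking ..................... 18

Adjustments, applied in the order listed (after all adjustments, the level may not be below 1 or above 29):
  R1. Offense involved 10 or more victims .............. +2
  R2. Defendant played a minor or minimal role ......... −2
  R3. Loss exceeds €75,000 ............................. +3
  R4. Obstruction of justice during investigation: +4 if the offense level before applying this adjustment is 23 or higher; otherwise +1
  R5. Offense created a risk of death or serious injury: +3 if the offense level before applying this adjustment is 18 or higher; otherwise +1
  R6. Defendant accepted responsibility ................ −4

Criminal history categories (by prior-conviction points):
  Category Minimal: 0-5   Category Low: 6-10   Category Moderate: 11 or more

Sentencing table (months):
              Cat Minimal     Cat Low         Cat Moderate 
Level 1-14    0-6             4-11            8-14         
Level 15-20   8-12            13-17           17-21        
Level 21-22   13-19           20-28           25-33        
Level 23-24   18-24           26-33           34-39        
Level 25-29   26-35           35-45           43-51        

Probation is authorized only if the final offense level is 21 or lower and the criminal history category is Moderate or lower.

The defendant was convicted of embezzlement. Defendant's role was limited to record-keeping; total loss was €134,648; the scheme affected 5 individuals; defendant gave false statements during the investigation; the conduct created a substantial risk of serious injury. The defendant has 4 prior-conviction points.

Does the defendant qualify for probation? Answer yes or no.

Yes

Base offense level for embezzlement: 4.
R2 applies: 4 − 2 = 2.
R3 applies: 2 + 3 = 5.
R4 applies (level before this adjustment is 5 < 23, so +1): 5 + 1 = 6.
R5 applies (level before this adjustment is 6 < 18, so +1): 6 + 1 = 7.
Final offense level: 7.
Criminal history: 4 prior points → Category Minimal (0-5).
Level 7 falls in the 1-14 band.
Grid: Level 1-14 × Category Minimal = 0-6 months.
Probation check: level 7 ≤ 21 and category Minimal ≤ Moderate → eligible.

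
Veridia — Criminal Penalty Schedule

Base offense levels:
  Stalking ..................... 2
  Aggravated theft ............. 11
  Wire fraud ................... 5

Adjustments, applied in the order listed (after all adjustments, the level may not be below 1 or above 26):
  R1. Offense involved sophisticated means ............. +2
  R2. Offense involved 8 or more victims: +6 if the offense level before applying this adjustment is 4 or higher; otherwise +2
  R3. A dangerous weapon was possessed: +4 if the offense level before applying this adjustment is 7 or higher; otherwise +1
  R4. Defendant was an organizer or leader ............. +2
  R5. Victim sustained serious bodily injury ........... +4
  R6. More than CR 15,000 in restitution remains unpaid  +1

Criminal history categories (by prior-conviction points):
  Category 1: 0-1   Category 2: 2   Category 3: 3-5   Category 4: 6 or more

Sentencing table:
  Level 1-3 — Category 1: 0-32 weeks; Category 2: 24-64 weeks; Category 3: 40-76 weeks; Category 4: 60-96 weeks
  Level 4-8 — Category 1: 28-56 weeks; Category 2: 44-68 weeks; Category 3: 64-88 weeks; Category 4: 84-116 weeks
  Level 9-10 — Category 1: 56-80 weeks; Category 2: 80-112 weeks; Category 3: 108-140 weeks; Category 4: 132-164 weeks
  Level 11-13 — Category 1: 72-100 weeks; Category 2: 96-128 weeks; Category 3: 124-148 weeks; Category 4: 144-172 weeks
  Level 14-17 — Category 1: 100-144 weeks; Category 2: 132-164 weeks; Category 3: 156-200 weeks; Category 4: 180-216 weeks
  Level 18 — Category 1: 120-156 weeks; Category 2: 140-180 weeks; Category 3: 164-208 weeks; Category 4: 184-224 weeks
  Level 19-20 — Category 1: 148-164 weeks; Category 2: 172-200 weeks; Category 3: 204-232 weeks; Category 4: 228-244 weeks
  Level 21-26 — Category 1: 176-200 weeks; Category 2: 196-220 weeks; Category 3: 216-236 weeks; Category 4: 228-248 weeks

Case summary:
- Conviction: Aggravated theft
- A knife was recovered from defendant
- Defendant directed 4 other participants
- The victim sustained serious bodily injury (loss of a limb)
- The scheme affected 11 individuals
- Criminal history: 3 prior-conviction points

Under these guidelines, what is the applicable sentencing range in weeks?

216-236 weeks

Base offense level for aggravated theft: 11.
R2 applies (level before this adjustment is 11 ≥ 4, so +6): 11 + 6 = 17.
R3 applies (level before this adjustment is 17 ≥ 7, so +4): 17 + 4 = 21.
R4 applies: 21 + 2 = 23.
R5 applies: 23 + 4 = 27.
Level 27 exceeds the maximum of 26; capped at 26.
Final offense level: 26.
Criminal history: 3 prior points → Category 3 (3-5).
Level 26 falls in the 21-26 band.
Grid: Level 21-26 × Category 3 = 216-236 weeks.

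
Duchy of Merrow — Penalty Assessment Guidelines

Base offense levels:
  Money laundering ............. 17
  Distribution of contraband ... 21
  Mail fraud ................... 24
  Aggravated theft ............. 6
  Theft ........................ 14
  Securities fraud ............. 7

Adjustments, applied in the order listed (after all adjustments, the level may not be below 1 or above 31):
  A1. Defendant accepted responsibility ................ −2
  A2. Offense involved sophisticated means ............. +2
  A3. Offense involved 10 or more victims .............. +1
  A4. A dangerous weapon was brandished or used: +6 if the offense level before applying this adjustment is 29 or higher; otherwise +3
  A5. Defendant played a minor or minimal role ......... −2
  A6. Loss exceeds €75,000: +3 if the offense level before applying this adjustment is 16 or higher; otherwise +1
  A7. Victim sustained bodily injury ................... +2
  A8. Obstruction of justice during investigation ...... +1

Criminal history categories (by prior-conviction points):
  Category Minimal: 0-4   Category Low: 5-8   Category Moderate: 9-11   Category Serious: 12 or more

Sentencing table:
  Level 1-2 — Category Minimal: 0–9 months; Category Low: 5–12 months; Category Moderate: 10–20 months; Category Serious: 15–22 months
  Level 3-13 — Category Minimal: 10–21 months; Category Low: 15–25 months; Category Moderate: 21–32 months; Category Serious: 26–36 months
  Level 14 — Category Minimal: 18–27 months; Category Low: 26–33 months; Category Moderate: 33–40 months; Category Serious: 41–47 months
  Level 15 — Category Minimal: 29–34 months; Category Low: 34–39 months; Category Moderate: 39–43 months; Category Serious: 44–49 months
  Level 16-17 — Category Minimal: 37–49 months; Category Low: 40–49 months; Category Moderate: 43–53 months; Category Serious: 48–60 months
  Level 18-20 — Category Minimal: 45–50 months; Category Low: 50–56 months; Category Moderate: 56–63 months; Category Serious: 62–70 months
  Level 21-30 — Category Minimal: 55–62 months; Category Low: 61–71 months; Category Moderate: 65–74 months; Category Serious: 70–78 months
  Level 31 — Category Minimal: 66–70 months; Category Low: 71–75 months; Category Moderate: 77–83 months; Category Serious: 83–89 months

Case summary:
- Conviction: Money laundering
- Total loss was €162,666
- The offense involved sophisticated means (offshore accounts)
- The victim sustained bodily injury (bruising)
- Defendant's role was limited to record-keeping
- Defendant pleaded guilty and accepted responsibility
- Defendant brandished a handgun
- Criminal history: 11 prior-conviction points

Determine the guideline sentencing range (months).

Base offense level for money laundering: 17.
A1 applies: 17 − 2 = 15.
A2 applies: 15 + 2 = 17.
A3 does not apply.
A4 applies (level before this adjustment is 17 < 29, so +3): 17 + 3 = 20.
A5 applies: 20 − 2 = 18.
A6 applies (level before this adjustment is 18 ≥ 16, so +3): 18 + 3 = 21.
A7 applies: 21 + 2 = 23.
A8 does not apply.
Final offense level: 23.
Criminal history: 11 prior points → Category Moderate (9-11).
Level 23 falls in the 21-30 band.
Grid: Level 21-30 × Category Moderate = 65-74 months.

65-74 months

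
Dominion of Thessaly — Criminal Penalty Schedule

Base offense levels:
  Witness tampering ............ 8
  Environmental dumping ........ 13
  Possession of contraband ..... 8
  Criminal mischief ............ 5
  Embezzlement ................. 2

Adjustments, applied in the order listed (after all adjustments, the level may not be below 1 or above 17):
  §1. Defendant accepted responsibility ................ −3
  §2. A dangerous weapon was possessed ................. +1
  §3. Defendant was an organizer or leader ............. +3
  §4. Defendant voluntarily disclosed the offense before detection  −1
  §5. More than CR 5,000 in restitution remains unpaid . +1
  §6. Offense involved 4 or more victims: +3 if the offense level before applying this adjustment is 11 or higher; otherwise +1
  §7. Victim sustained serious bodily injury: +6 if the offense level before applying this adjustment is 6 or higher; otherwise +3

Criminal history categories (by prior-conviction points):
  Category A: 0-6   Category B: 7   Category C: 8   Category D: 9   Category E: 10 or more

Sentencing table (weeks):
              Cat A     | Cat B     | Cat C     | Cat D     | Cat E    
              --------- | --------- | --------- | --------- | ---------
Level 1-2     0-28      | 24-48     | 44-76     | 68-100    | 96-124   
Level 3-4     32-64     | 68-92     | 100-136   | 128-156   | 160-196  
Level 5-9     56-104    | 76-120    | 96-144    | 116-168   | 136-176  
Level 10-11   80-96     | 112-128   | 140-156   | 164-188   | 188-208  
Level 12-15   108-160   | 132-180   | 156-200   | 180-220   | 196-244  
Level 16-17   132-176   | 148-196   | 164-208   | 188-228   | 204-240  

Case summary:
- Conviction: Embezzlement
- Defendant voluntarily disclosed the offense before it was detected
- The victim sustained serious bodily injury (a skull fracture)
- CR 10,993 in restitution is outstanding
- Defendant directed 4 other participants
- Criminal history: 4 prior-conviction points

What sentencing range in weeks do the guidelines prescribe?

56-104 weeks

Base offense level for embezzlement: 2.
§1 does not apply.
§2 does not apply.
§3 applies: 2 + 3 = 5.
§4 applies: 5 − 1 = 4.
§5 applies: 4 + 1 = 5.
§7 applies (level before this adjustment is 5 < 6, so +3): 5 + 3 = 8.
Final offense level: 8.
Criminal history: 4 prior points → Category A (0-6).
Level 8 falls in the 5-9 band.
Grid: Level 5-9 × Category A = 56-104 weeks.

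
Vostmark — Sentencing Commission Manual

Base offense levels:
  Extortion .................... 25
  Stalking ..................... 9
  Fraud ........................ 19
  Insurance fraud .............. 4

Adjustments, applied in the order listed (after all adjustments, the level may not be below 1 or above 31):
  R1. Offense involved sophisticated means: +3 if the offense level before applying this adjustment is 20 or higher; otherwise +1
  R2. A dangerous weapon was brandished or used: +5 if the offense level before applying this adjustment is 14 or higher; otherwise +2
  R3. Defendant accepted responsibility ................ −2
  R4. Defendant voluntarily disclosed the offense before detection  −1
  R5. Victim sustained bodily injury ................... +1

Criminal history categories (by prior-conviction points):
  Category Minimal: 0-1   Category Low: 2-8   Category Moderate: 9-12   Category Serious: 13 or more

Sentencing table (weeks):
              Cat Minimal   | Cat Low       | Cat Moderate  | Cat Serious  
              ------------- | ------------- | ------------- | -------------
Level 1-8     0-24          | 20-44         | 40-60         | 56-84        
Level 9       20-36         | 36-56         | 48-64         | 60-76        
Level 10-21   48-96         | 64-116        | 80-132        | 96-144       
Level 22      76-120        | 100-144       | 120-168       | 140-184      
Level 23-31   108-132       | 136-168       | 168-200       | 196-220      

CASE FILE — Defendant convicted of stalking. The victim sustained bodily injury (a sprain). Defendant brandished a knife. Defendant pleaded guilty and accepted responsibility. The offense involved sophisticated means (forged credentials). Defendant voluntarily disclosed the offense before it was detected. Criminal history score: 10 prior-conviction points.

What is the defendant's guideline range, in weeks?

Base offense level for stalking: 9.
R1 applies (level before this adjustment is 9 < 20, so +1): 9 + 1 = 10.
R2 applies (level before this adjustment is 10 < 14, so +2): 10 + 2 = 12.
R3 applies: 12 − 2 = 10.
R4 applies: 10 − 1 = 9.
R5 applies: 9 + 1 = 10.
Final offense level: 10.
Criminal history: 10 prior points → Category Moderate (9-12).
Level 10 falls in the 10-21 band.
Grid: Level 10-21 × Category Moderate = 80-132 weeks.

80-132 weeks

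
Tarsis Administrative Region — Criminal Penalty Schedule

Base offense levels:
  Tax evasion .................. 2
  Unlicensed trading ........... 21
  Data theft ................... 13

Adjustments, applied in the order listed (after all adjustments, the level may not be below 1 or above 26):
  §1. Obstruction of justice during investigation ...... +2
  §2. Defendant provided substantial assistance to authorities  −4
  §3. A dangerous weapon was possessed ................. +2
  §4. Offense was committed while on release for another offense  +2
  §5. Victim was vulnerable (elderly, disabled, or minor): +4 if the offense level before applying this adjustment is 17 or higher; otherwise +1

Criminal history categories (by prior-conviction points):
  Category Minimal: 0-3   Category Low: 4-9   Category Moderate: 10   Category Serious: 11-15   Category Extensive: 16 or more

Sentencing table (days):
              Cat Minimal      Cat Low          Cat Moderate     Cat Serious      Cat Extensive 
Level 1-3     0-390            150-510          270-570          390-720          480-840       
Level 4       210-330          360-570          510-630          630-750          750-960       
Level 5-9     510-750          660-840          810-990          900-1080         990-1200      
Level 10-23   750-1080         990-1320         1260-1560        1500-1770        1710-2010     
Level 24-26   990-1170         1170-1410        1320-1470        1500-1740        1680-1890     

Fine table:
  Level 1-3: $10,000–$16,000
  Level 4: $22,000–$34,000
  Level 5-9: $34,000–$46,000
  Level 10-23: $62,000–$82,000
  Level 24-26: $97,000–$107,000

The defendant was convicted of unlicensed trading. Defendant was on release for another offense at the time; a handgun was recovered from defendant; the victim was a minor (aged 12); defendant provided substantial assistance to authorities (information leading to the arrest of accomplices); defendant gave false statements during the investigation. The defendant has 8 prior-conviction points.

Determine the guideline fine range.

$97,000–$107,000

Base offense level for unlicensed trading: 21.
§1 applies: 21 + 2 = 23.
§2 applies: 23 − 4 = 19.
§3 applies: 19 + 2 = 21.
§4 applies: 21 + 2 = 23.
§5 applies (level before this adjustment is 23 ≥ 17, so +4): 23 + 4 = 27.
Level 27 exceeds the maximum of 26; capped at 26.
Final offense level: 26.
Level 26 falls in the 24-26 band.
Fine table: Level 24-26 → $97,000–$107,000.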